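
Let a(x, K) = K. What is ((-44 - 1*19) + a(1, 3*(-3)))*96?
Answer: -6912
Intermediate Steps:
((-44 - 1*19) + a(1, 3*(-3)))*96 = ((-44 - 1*19) + 3*(-3))*96 = ((-44 - 19) - 9)*96 = (-63 - 9)*96 = -72*96 = -6912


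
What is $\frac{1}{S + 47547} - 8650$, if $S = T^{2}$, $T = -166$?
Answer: $- \frac{649640949}{75103} \approx -8650.0$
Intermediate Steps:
$S = 27556$ ($S = \left(-166\right)^{2} = 27556$)
$\frac{1}{S + 47547} - 8650 = \frac{1}{27556 + 47547} - 8650 = \frac{1}{75103} - 8650 = - \frac{649640949}{75103}$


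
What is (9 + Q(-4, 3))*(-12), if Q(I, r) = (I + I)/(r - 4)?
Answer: -204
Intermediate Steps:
Q(I, r) = 2*I/(-4 + r) (Q(I, r) = (2*I)/(-4 + r) = 2*I/(-4 + r))
(9 + Q(-4, 3))*(-12) = (9 + 2*(-4)/(-4 + 3))*(-12) = (9 + 2*(-4)/(-1))*(-12) = (9 + 2*(-4)*(-1))*(-12) = (9 + 8)*(-12) = 17*(-12) = -204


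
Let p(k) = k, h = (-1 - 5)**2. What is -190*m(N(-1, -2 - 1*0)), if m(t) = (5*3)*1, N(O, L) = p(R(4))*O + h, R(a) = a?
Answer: -2850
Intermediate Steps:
h = 36 (h = (-6)**2 = 36)
N(O, L) = 36 + 4*O (N(O, L) = 4*O + 36 = 36 + 4*O)
m(t) = 15 (m(t) = 15*1 = 15)
-190*m(N(-1, -2 - 1*0)) = -190*15 = -2850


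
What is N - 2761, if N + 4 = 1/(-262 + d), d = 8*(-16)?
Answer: -1078351/390 ≈ -2765.0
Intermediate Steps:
d = -128
N = -1561/390 (N = -4 + 1/(-262 - 128) = -4 + 1/(-390) = -4 - 1/390 = -1561/390 ≈ -4.0026)
N - 2761 = -1561/390 - 2761 = -1078351/390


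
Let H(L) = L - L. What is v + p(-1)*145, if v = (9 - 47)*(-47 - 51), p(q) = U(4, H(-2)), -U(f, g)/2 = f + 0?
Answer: 2564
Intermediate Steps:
H(L) = 0
U(f, g) = -2*f (U(f, g) = -2*(f + 0) = -2*f)
p(q) = -8 (p(q) = -2*4 = -8)
v = 3724 (v = -38*(-98) = 3724)
v + p(-1)*145 = 3724 - 8*145 = 3724 - 1160 = 2564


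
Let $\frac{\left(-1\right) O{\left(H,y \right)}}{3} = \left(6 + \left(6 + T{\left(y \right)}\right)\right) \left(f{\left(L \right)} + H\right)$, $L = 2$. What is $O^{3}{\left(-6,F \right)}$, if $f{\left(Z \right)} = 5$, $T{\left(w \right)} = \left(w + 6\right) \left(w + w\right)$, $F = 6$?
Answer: $102503232$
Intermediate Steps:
$T{\left(w \right)} = 2 w \left(6 + w\right)$ ($T{\left(w \right)} = \left(6 + w\right) 2 w = 2 w \left(6 + w\right)$)
$O{\left(H,y \right)} = - 3 \left(5 + H\right) \left(12 + 2 y \left(6 + y\right)\right)$ ($O{\left(H,y \right)} = - 3 \left(6 + \left(6 + 2 y \left(6 + y\right)\right)\right) \left(5 + H\right) = - 3 \left(12 + 2 y \left(6 + y\right)\right) \left(5 + H\right) = - 3 \left(5 + H\right) \left(12 + 2 y \left(6 + y\right)\right)$)
$O^{3}{\left(-6,F \right)} = \left(-180 - -216 - 180 \left(6 + 6\right) - \left(-36\right) 6 \left(6 + 6\right)\right)^{3} = \left(-180 + 216 - 180 \cdot 12 - \left(-36\right) 6 \cdot 12\right)^{3} = \left(-180 + 216 - 2160 + 2592\right)^{3} = 468^{3} = 102503232$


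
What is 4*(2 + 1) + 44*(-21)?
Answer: -912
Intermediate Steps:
4*(2 + 1) + 44*(-21) = 4*3 - 924 = 12 - 924 = -912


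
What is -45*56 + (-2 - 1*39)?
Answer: -2561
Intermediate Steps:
-45*56 + (-2 - 1*39) = -2520 + (-2 - 39) = -2520 - 41 = -2561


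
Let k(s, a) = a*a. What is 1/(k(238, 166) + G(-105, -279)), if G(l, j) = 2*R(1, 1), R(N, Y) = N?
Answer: 1/27558 ≈ 3.6287e-5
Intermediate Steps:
k(s, a) = a²
G(l, j) = 2 (G(l, j) = 2*1 = 2)
1/(k(238, 166) + G(-105, -279)) = 1/(166² + 2) = 1/(27556 + 2) = 1/27558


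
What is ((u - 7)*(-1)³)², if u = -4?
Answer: 121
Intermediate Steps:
((u - 7)*(-1)³)² = ((-4 - 7)*(-1)³)² = (-11*(-1))² = 11² = 121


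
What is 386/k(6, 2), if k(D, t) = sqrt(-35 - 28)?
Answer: -386*I*sqrt(7)/21 ≈ -48.631*I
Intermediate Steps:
k(D, t) = 3*I*sqrt(7) (k(D, t) = sqrt(-63) = 3*I*sqrt(7))
386/k(6, 2) = 386/((3*I*sqrt(7))) = 386*(-I*sqrt(7)/21) = -386*I*sqrt(7)/21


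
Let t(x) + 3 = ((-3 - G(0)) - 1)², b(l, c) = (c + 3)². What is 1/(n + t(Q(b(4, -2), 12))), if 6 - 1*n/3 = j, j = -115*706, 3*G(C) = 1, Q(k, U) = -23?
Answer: 9/2192434 ≈ 4.1050e-6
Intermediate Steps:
b(l, c) = (3 + c)²
G(C) = ⅓ (G(C) = (⅓)*1 = ⅓)
t(x) = 142/9 (t(x) = -3 + ((-3 - 1*⅓) - 1)² = -3 + ((-3 - ⅓) - 1)² = -3 + (-10/3 - 1)² = -3 + (-13/3)² = -3 + 169/9 = 142/9)
j = -81190
n = 243588 (n = 18 - 3*(-81190) = 18 + 243570 = 243588)
1/(n + t(Q(b(4, -2), 12))) = 1/(243588 + 142/9) = 1/(2192434/9) = 9/2192434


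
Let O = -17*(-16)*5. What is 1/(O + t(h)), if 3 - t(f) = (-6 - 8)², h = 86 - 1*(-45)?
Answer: 1/1167 ≈ 0.00085690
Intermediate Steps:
h = 131 (h = 86 + 45 = 131)
t(f) = -193 (t(f) = 3 - (-6 - 8)² = 3 - 1*(-14)² = 3 - 1*196 = 3 - 196 = -193)
O = 1360 (O = 272*5 = 1360)
1/(O + t(h)) = 1/(1360 - 193) = 1/1167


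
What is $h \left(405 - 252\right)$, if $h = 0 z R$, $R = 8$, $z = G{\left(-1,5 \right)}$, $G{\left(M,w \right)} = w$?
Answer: $0$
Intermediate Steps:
$z = 5$
$h = 0$ ($h = 0 \cdot 5 \cdot 8 = 0 \cdot 8 = 0$)
$h \left(405 - 252\right) = 0 \left(405 - 252\right) = 0 \cdot 153 = 0$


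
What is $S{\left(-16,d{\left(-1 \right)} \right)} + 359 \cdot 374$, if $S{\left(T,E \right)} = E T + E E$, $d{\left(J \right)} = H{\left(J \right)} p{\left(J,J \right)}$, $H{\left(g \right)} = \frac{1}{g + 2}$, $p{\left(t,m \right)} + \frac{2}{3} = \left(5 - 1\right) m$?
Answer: $\frac{1209262}{9} \approx 1.3436 \cdot 10^{5}$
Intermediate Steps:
$p{\left(t,m \right)} = - \frac{2}{3} + 4 m$ ($p{\left(t,m \right)} = - \frac{2}{3} + \left(5 - 1\right) m = - \frac{2}{3} + 4 m$)
$H{\left(g \right)} = \frac{1}{2 + g}$
$d{\left(J \right)} = \frac{- \frac{2}{3} + 4 J}{2 + J}$
$S{\left(T,E \right)} = E^{2} + E T$ ($S{\left(T,E \right)} = E T + E^{2} = E^{2} + E T$)
$S{\left(-16,d{\left(-1 \right)} \right)} + 359 \cdot 374 = \frac{2 \left(-1 + 6 \left(-1\right)\right)}{3 \left(2 - 1\right)} \left(\frac{2 \left(-1 + 6 \left(-1\right)\right)}{3 \left(2 - 1\right)} - 16\right) + 359 \cdot 374 = \frac{2 \left(-1 - 6\right)}{3 \cdot 1} \left(\frac{2 \left(-1 - 6\right)}{3 \cdot 1} - 16\right) + 134266 = \frac{2}{3} \cdot 1 \left(-7\right) \left(\frac{2}{3} \cdot 1 \left(-7\right) - 16\right) + 134266 = - \frac{14 \left(- \frac{14}{3} - 16\right)}{3} + 134266 = \left(- \frac{14}{3}\right) \left(- \frac{62}{3}\right) + 134266 = \frac{868}{9} + 134266 = \frac{1209262}{9}$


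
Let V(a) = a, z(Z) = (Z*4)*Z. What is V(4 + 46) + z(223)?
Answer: 198966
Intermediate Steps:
z(Z) = 4*Z**2 (z(Z) = (4*Z)*Z = 4*Z**2)
V(4 + 46) + z(223) = (4 + 46) + 4*223**2 = 50 + 4*49729 = 50 + 198916 = 198966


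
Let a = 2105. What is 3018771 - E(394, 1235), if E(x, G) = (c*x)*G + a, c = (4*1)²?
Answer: -4768774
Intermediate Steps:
c = 16 (c = 4² = 16)
E(x, G) = 2105 + 16*G*x (E(x, G) = (16*x)*G + 2105 = 16*G*x + 2105 = 2105 + 16*G*x)
3018771 - E(394, 1235) = 3018771 - (2105 + 16*1235*394) = 3018771 - (2105 + 7785440) = 3018771 - 1*7787545 = 3018771 - 7787545 = -4768774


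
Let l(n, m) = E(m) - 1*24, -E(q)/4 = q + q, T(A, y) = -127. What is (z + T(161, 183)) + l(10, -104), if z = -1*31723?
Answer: -31042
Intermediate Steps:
z = -31723
E(q) = -8*q (E(q) = -4*(q + q) = -8*q)
l(n, m) = -24 - 8*m (l(n, m) = -8*m - 1*24 = -8*m - 24 = -24 - 8*m)
(z + T(161, 183)) + l(10, -104) = (-31723 - 127) + (-24 - 8*(-104)) = -31850 + (-24 + 832) = -31850 + 808 = -31042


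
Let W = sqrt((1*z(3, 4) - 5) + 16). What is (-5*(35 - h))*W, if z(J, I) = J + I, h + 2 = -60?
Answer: -1455*sqrt(2) ≈ -2057.7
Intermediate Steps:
h = -62 (h = -2 - 60 = -62)
z(J, I) = I + J
W = 3*sqrt(2) (W = sqrt((1*(4 + 3) - 5) + 16) = sqrt((1*7 - 5) + 16) = sqrt((7 - 5) + 16) = sqrt(2 + 16) = sqrt(18) = 3*sqrt(2) ≈ 4.2426)
(-5*(35 - h))*W = (-5*(35 - 1*(-62)))*(3*sqrt(2)) = (-5*(35 + 62))*(3*sqrt(2)) = (-5*97)*(3*sqrt(2)) = -1455*sqrt(2)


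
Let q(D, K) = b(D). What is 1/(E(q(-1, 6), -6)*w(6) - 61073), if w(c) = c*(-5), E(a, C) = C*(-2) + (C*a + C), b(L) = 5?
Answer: -1/60353 ≈ -1.6569e-5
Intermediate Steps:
q(D, K) = 5
E(a, C) = -C + C*a (E(a, C) = -2*C + (C + C*a) = -C + C*a)
w(c) = -5*c
1/(E(q(-1, 6), -6)*w(6) - 61073) = 1/((-6*(-1 + 5))*(-5*6) - 61073) = 1/(-6*4*(-30) - 61073) = 1/(-24*(-30) - 61073) = 1/(720 - 61073) = 1/(-60353) = -1/60353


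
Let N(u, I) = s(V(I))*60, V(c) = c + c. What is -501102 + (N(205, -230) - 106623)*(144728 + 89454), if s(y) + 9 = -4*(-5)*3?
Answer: -24253091568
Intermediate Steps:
V(c) = 2*c
s(y) = 51 (s(y) = -9 - 4*(-5)*3 = -9 + 20*3 = -9 + 60 = 51)
N(u, I) = 3060 (N(u, I) = 51*60 = 3060)
-501102 + (N(205, -230) - 106623)*(144728 + 89454) = -501102 + (3060 - 106623)*(144728 + 89454) = -501102 - 103563*234182 = -501102 - 24252590466 = -24253091568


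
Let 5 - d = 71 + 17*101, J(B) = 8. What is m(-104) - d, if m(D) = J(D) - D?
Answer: 1895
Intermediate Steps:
d = -1783 (d = 5 - (71 + 17*101) = 5 - (71 + 1717) = 5 - 1*1788 = 5 - 1788 = -1783)
m(D) = 8 - D
m(-104) - d = (8 - 1*(-104)) - 1*(-1783) = (8 + 104) + 1783 = 112 + 1783 = 1895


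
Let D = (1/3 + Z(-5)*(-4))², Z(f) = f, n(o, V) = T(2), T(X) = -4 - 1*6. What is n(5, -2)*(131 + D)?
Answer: -49000/9 ≈ -5444.4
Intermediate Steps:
T(X) = -10 (T(X) = -4 - 6 = -10)
n(o, V) = -10
D = 3721/9 (D = (1/3 - 5*(-4))² = (⅓ + 20)² = (61/3)² = 3721/9 ≈ 413.44)
n(5, -2)*(131 + D) = -10*(131 + 3721/9) = -10*4900/9 = -49000/9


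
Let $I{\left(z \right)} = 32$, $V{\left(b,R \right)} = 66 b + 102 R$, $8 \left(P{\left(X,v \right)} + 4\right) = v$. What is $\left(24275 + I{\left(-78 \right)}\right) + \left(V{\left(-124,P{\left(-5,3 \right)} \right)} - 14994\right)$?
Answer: $\frac{3037}{4} \approx 759.25$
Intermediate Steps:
$P{\left(X,v \right)} = -4 + \frac{v}{8}$
$\left(24275 + I{\left(-78 \right)}\right) + \left(V{\left(-124,P{\left(-5,3 \right)} \right)} - 14994\right) = \left(24275 + 32\right) + \left(\left(66 \left(-124\right) + 102 \left(-4 + \frac{1}{8} \cdot 3\right)\right) - 14994\right) = 24307 - \left(23178 - 102 \left(-4 + \frac{3}{8}\right)\right) = 24307 + \left(\left(-8184 + 102 \left(- \frac{29}{8}\right)\right) - 14994\right) = 24307 - \frac{94191}{4} = \frac{3037}{4}$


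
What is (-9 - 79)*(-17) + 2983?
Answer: 4479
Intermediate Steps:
(-9 - 79)*(-17) + 2983 = -88*(-17) + 2983 = 1496 + 2983 = 4479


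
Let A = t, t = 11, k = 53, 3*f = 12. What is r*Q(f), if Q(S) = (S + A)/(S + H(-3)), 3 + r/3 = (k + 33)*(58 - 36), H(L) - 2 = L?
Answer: 28335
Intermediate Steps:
f = 4 (f = (⅓)*12 = 4)
H(L) = 2 + L
A = 11
r = 5667 (r = -9 + 3*((53 + 33)*(58 - 36)) = -9 + 3*(86*22) = -9 + 3*1892 = -9 + 5676 = 5667)
Q(S) = (11 + S)/(-1 + S) (Q(S) = (S + 11)/(S + (2 - 3)) = (11 + S)/(S - 1) = (11 + S)/(-1 + S))
r*Q(f) = 5667*((11 + 4)/(-1 + 4)) = 5667*(15/3) = 5667*((⅓)*15) = 5667*5 = 28335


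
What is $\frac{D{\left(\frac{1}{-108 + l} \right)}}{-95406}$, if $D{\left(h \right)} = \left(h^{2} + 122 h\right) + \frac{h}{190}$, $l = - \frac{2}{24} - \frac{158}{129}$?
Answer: $\frac{18739111943}{1601884490047785} \approx 1.1698 \cdot 10^{-5}$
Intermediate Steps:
$l = - \frac{225}{172}$ ($l = \left(-2\right) \frac{1}{24} - \frac{158}{129} = - \frac{1}{12} - \frac{158}{129} = - \frac{225}{172} \approx -1.3081$)
$D{\left(h \right)} = h^{2} + \frac{23181 h}{190}$ ($D{\left(h \right)} = \left(h^{2} + 122 h\right) + h \frac{1}{190} = \left(h^{2} + 122 h\right) + \frac{h}{190} = h^{2} + \frac{23181 h}{190}$)
$\frac{D{\left(\frac{1}{-108 + l} \right)}}{-95406} = \frac{\frac{1}{190} \frac{1}{-108 - \frac{225}{172}} \left(23181 + \frac{190}{-108 - \frac{225}{172}}\right)}{-95406} = \frac{23181 + \frac{190}{- \frac{18801}{172}}}{190 \left(- \frac{18801}{172}\right)} \left(- \frac{1}{95406}\right) = \frac{1}{190} \left(- \frac{172}{18801}\right) \left(23181 + 190 \left(- \frac{172}{18801}\right)\right) \left(- \frac{1}{95406}\right) = \frac{1}{190} \left(- \frac{172}{18801}\right) \left(23181 - \frac{32680}{18801}\right) \left(- \frac{1}{95406}\right) = \frac{1}{190} \left(- \frac{172}{18801}\right) \frac{435793301}{18801} \left(- \frac{1}{95406}\right) = \left(- \frac{37478223886}{33580372095}\right) \left(- \frac{1}{95406}\right) = \frac{18739111943}{1601884490047785}$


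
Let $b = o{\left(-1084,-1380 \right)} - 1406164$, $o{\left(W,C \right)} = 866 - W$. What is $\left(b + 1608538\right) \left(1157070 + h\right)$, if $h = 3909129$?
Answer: $1035146044476$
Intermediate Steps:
$b = -1404214$ ($b = \left(866 - -1084\right) - 1406164 = \left(866 + 1084\right) - 1406164 = 1950 - 1406164 = -1404214$)
$\left(b + 1608538\right) \left(1157070 + h\right) = \left(-1404214 + 1608538\right) \left(1157070 + 3909129\right) = 204324 \cdot 5066199 = 1035146044476$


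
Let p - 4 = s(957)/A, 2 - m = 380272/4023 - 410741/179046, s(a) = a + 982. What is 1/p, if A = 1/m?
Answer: -11433366/2000299466845 ≈ -5.7158e-6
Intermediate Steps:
s(a) = 982 + a
m = -7221462817/80033562 (m = 2 - (380272/4023 - 410741/179046) = 2 - 1*7381529941/80033562 = 2 - 7381529941/80033562 = -7221462817/80033562 ≈ -90.230)
A = -80033562/7221462817 (A = 1/(-7221462817/80033562) = -80033562/7221462817 ≈ -0.011083)
p = -2000299466845/11433366 (p = 4 + (982 + 957)/(-80033562/7221462817) = 4 + 1939*(-7221462817/80033562) = 4 - 2000345200309/11433366 = -2000299466845/11433366 ≈ -1.7495e+5)
1/p = 1/(-2000299466845/11433366) = -11433366/2000299466845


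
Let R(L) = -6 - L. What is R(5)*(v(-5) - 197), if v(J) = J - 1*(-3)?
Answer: 2189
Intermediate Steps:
v(J) = 3 + J (v(J) = J + 3 = 3 + J)
R(5)*(v(-5) - 197) = (-6 - 1*5)*((3 - 5) - 197) = (-6 - 5)*(-2 - 197) = -11*(-199) = 2189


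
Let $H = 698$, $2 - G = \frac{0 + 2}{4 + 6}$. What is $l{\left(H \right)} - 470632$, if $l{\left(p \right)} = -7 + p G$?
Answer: $- \frac{2346913}{5} \approx -4.6938 \cdot 10^{5}$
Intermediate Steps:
$G = \frac{9}{5}$ ($G = 2 - \frac{0 + 2}{4 + 6} = 2 - \frac{2}{10} = 2 - 2 \cdot \frac{1}{10} = 2 - \frac{1}{5} = \frac{9}{5} \approx 1.8$)
$l{\left(p \right)} = -7 + \frac{9 p}{5}$ ($l{\left(p \right)} = -7 + p \frac{9}{5} = -7 + \frac{9 p}{5}$)
$l{\left(H \right)} - 470632 = \left(-7 + \frac{9}{5} \cdot 698\right) - 470632 = \left(-7 + \frac{6282}{5}\right) - 470632 = \frac{6247}{5} - 470632 = - \frac{2346913}{5}$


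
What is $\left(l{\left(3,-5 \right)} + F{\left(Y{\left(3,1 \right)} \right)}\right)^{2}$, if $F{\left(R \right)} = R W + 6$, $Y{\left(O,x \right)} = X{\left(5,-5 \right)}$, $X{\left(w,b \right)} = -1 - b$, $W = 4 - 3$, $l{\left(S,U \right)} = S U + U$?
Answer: $100$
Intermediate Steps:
$l{\left(S,U \right)} = U + S U$
$W = 1$
$Y{\left(O,x \right)} = 4$ ($Y{\left(O,x \right)} = -1 - -5 = -1 + 5 = 4$)
$F{\left(R \right)} = 6 + R$ ($F{\left(R \right)} = R 1 + 6 = R + 6 = 6 + R$)
$\left(l{\left(3,-5 \right)} + F{\left(Y{\left(3,1 \right)} \right)}\right)^{2} = \left(- 5 \left(1 + 3\right) + \left(6 + 4\right)\right)^{2} = \left(\left(-5\right) 4 + 10\right)^{2} = \left(-20 + 10\right)^{2} = \left(-10\right)^{2} = 100$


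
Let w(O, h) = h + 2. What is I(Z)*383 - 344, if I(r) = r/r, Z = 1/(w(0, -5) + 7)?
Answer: 39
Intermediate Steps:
w(O, h) = 2 + h
Z = 1/4 (Z = 1/((2 - 5) + 7) = 1/(-3 + 7) = 1/4 ≈ 0.25000)
I(r) = 1
I(Z)*383 - 344 = 1*383 - 344 = 383 - 344 = 39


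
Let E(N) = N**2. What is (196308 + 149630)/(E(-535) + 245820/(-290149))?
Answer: 100373564762/83047651705 ≈ 1.2086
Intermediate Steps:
(196308 + 149630)/(E(-535) + 245820/(-290149)) = (196308 + 149630)/((-535)**2 + 245820/(-290149)) = 345938/(286225 + 245820*(-1/290149)) = 345938/(286225 - 245820/290149) = 345938/(83047651705/290149) = 345938*(290149/83047651705) = 100373564762/83047651705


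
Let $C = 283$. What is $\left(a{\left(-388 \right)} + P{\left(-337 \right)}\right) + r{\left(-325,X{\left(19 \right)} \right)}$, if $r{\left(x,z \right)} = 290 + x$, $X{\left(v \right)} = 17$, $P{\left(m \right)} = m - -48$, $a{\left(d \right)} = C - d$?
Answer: $347$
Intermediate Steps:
$a{\left(d \right)} = 283 - d$
$P{\left(m \right)} = 48 + m$ ($P{\left(m \right)} = m + 48 = 48 + m$)
$\left(a{\left(-388 \right)} + P{\left(-337 \right)}\right) + r{\left(-325,X{\left(19 \right)} \right)} = \left(\left(283 - -388\right) + \left(48 - 337\right)\right) + \left(290 - 325\right) = \left(\left(283 + 388\right) - 289\right) - 35 = \left(671 - 289\right) - 35 = 382 - 35 = 347$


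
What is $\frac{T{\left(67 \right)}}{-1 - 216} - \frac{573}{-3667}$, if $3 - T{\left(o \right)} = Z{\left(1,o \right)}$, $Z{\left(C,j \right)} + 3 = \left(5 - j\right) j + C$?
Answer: $- \frac{15126712}{795739} \approx -19.01$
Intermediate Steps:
$Z{\left(C,j \right)} = -3 + C + j \left(5 - j\right)$ ($Z{\left(C,j \right)} = -3 + \left(\left(5 - j\right) j + C\right) = -3 + \left(j \left(5 - j\right) + C\right) = -3 + \left(C + j \left(5 - j\right)\right) = -3 + C + j \left(5 - j\right)$)
$T{\left(o \right)} = 5 + o^{2} - 5 o$ ($T{\left(o \right)} = 3 - \left(-3 + 1 - o^{2} + 5 o\right) = 3 - \left(-2 - o^{2} + 5 o\right) = 3 + \left(2 + o^{2} - 5 o\right) = 5 + o^{2} - 5 o$)
$\frac{T{\left(67 \right)}}{-1 - 216} - \frac{573}{-3667} = \frac{5 + 67^{2} - 335}{-1 - 216} - \frac{573}{-3667} = \frac{5 + 4489 - 335}{-1 - 216} - - \frac{573}{3667} = \frac{4159}{-217} + \frac{573}{3667} = 4159 \left(- \frac{1}{217}\right) + \frac{573}{3667} = - \frac{4159}{217} + \frac{573}{3667} = - \frac{15126712}{795739}$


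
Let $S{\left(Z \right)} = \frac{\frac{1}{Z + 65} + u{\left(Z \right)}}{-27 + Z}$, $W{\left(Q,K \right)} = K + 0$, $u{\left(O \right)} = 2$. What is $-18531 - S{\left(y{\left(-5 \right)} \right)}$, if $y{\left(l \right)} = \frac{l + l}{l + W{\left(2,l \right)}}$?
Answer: $- \frac{31799063}{1716} \approx -18531.0$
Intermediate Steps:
$W{\left(Q,K \right)} = K$
$y{\left(l \right)} = 1$ ($y{\left(l \right)} = \frac{l + l}{l + l} = \frac{2 l}{2 l} = 2 l \frac{1}{2 l} = 1$)
$S{\left(Z \right)} = \frac{2 + \frac{1}{65 + Z}}{-27 + Z}$ ($S{\left(Z \right)} = \frac{\frac{1}{Z + 65} + 2}{-27 + Z} = \frac{\frac{1}{65 + Z} + 2}{-27 + Z} = \frac{2 + \frac{1}{65 + Z}}{-27 + Z}$)
$-18531 - S{\left(y{\left(-5 \right)} \right)} = -18531 - \frac{131 + 2 \cdot 1}{-1755 + 1^{2} + 38 \cdot 1} = -18531 - \frac{131 + 2}{-1755 + 1 + 38} = -18531 - \frac{1}{-1716} \cdot 133 = -18531 - \left(- \frac{1}{1716}\right) 133 = -18531 - - \frac{133}{1716} = -18531 + \frac{133}{1716} = - \frac{31799063}{1716}$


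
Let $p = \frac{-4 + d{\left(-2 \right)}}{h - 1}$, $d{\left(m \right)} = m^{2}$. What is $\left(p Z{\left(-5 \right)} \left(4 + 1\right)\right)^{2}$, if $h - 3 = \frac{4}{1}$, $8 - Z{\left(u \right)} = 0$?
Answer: $0$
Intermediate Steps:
$Z{\left(u \right)} = 8$ ($Z{\left(u \right)} = 8 - 0 = 8 + 0 = 8$)
$h = 7$ ($h = 3 + \frac{4}{1} = 3 + 4 \cdot 1 = 3 + 4 = 7$)
$p = 0$ ($p = \frac{-4 + \left(-2\right)^{2}}{7 - 1} = \frac{-4 + 4}{6} = 0 \cdot \frac{1}{6} = 0$)
$\left(p Z{\left(-5 \right)} \left(4 + 1\right)\right)^{2} = \left(0 \cdot 8 \left(4 + 1\right)\right)^{2} = \left(0 \cdot 8 \cdot 5\right)^{2} = \left(0 \cdot 40\right)^{2} = 0^{2} = 0$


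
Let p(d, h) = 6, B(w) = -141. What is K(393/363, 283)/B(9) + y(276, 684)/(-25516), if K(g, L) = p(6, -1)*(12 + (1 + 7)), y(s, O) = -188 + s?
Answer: -256194/299813 ≈ -0.85451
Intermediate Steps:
K(g, L) = 120 (K(g, L) = 6*(12 + (1 + 7)) = 6*(12 + 8) = 6*20 = 120)
K(393/363, 283)/B(9) + y(276, 684)/(-25516) = 120/(-141) + (-188 + 276)/(-25516) = 120*(-1/141) + 88*(-1/25516) = -40/47 - 22/6379 = -256194/299813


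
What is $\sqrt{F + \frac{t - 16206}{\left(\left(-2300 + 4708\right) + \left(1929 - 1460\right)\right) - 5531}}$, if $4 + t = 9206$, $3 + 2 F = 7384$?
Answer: $\frac{\sqrt{26013422514}}{2654} \approx 60.771$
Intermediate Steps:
$F = \frac{7381}{2}$ ($F = - \frac{3}{2} + \frac{1}{2} \cdot 7384 = - \frac{3}{2} + 3692 = \frac{7381}{2} \approx 3690.5$)
$t = 9202$ ($t = -4 + 9206 = 9202$)
$\sqrt{F + \frac{t - 16206}{\left(\left(-2300 + 4708\right) + \left(1929 - 1460\right)\right) - 5531}} = \sqrt{\frac{7381}{2} + \frac{9202 - 16206}{\left(\left(-2300 + 4708\right) + \left(1929 - 1460\right)\right) - 5531}} = \sqrt{\frac{7381}{2} - \frac{7004}{\left(2408 + \left(1929 - 1460\right)\right) - 5531}} = \sqrt{\frac{7381}{2} - \frac{7004}{\left(2408 + 469\right) - 5531}} = \sqrt{\frac{7381}{2} - \frac{7004}{2877 - 5531}} = \sqrt{\frac{7381}{2} - \frac{7004}{-2654}} = \sqrt{\frac{7381}{2} - - \frac{3502}{1327}} = \sqrt{\frac{7381}{2} + \frac{3502}{1327}} = \sqrt{\frac{9801591}{2654}} = \frac{\sqrt{26013422514}}{2654}$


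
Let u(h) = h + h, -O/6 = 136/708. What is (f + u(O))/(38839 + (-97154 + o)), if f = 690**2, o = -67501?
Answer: -7022441/1855786 ≈ -3.7841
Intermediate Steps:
O = -68/59 (O = -816/708 = -6*34/177 = -68/59 ≈ -1.1525)
u(h) = 2*h
f = 476100
(f + u(O))/(38839 + (-97154 + o)) = (476100 + 2*(-68/59))/(38839 + (-97154 - 67501)) = (476100 - 136/59)/(38839 - 164655) = (28089764/59)/(-125816) = (28089764/59)*(-1/125816) = -7022441/1855786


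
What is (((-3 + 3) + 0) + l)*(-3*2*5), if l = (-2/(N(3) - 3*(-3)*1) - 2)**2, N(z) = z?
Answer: -845/6 ≈ -140.83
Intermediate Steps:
l = 169/36 (l = (-2/(3 - 3*(-3)*1) - 2)**2 = (-2/(3 + 9*1) - 2)**2 = (-2/(3 + 9) - 2)**2 = (-2/12 - 2)**2 = (-2*1/12 - 2)**2 = (-1/6 - 2)**2 = (-13/6)**2 = 169/36 ≈ 4.6944)
(((-3 + 3) + 0) + l)*(-3*2*5) = (((-3 + 3) + 0) + 169/36)*(-3*2*5) = ((0 + 0) + 169/36)*(-6*5) = (0 + 169/36)*(-30) = (169/36)*(-30) = -845/6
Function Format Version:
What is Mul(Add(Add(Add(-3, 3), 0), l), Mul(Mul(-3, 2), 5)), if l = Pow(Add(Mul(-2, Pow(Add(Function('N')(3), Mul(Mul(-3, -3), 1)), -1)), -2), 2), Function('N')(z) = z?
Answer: Rational(-845, 6) ≈ -140.83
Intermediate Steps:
l = Rational(169, 36) (l = Pow(Add(Mul(-2, Pow(Add(3, Mul(Mul(-3, -3), 1)), -1)), -2), 2) = Pow(Add(Mul(-2, Pow(Add(3, Mul(9, 1)), -1)), -2), 2) = Pow(Add(Mul(-2, Pow(Add(3, 9), -1)), -2), 2) = Pow(Add(Mul(-2, Pow(12, -1)), -2), 2) = Pow(Add(Mul(-2, Rational(1, 12)), -2), 2) = Pow(Add(Rational(-1, 6), -2), 2) = Pow(Rational(-13, 6), 2) = Rational(169, 36) ≈ 4.6944)
Mul(Add(Add(Add(-3, 3), 0), l), Mul(Mul(-3, 2), 5)) = Mul(Add(Add(Add(-3, 3), 0), Rational(169, 36)), Mul(Mul(-3, 2), 5)) = Mul(Add(Add(0, 0), Rational(169, 36)), Mul(-6, 5)) = Mul(Add(0, Rational(169, 36)), -30) = Mul(Rational(169, 36), -30) = Rational(-845, 6)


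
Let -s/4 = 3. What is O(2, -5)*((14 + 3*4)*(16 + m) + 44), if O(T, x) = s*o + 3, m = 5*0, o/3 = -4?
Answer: 67620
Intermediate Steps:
o = -12 (o = 3*(-4) = -12)
s = -12 (s = -4*3 = -12)
m = 0
O(T, x) = 147 (O(T, x) = -12*(-12) + 3 = 144 + 3 = 147)
O(2, -5)*((14 + 3*4)*(16 + m) + 44) = 147*((14 + 3*4)*(16 + 0) + 44) = 147*((14 + 12)*16 + 44) = 147*(26*16 + 44) = 147*(416 + 44) = 147*460 = 67620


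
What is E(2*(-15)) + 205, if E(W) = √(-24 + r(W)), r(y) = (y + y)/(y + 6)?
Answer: 205 + I*√86/2 ≈ 205.0 + 4.6368*I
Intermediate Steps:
r(y) = 2*y/(6 + y) (r(y) = (2*y)/(6 + y) = 2*y/(6 + y))
E(W) = √(-24 + 2*W/(6 + W))
E(2*(-15)) + 205 = √2*√((-72 - 22*(-15))/(6 + 2*(-15))) + 205 = √2*√((-72 - 11*(-30))/(6 - 30)) + 205 = √2*√((-72 + 330)/(-24)) + 205 = √2*√(-1/24*258) + 205 = √2*√(-43/4) + 205 = √2*(I*√43/2) + 205 = I*√86/2 + 205 = 205 + I*√86/2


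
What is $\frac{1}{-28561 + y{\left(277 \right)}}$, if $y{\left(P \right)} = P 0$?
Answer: $- \frac{1}{28561} \approx -3.5013 \cdot 10^{-5}$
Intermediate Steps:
$y{\left(P \right)} = 0$
$\frac{1}{-28561 + y{\left(277 \right)}} = \frac{1}{-28561 + 0} = \frac{1}{-28561} = - \frac{1}{28561}$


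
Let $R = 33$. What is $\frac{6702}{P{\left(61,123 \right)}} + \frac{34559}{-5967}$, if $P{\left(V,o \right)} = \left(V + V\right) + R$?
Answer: $\frac{34634189}{924885} \approx 37.447$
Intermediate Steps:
$P{\left(V,o \right)} = 33 + 2 V$ ($P{\left(V,o \right)} = \left(V + V\right) + 33 = 2 V + 33 = 33 + 2 V$)
$\frac{6702}{P{\left(61,123 \right)}} + \frac{34559}{-5967} = \frac{6702}{33 + 2 \cdot 61} + \frac{34559}{-5967} = \frac{6702}{33 + 122} + 34559 \left(- \frac{1}{5967}\right) = \frac{6702}{155} - \frac{34559}{5967} = \frac{34634189}{924885}$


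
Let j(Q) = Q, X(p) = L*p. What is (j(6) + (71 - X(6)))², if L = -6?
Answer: 12769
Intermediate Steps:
X(p) = -6*p
(j(6) + (71 - X(6)))² = (6 + (71 - (-6)*6))² = (6 + (71 - 1*(-36)))² = (6 + (71 + 36))² = (6 + 107)² = 113² = 12769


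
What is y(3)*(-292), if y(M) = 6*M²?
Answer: -15768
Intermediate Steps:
y(3)*(-292) = (6*3²)*(-292) = (6*9)*(-292) = 54*(-292) = -15768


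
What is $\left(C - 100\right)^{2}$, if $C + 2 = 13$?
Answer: $7921$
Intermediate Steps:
$C = 11$ ($C = -2 + 13 = 11$)
$\left(C - 100\right)^{2} = \left(11 - 100\right)^{2} = \left(-89\right)^{2} = 7921$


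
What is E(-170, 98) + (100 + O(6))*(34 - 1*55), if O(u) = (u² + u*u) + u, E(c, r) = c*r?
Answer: -20398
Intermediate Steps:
O(u) = u + 2*u² (O(u) = (u² + u²) + u = 2*u² + u = u + 2*u²)
E(-170, 98) + (100 + O(6))*(34 - 1*55) = -170*98 + (100 + 6*(1 + 2*6))*(34 - 1*55) = -16660 + (100 + 6*(1 + 12))*(34 - 55) = -16660 + (100 + 6*13)*(-21) = -16660 + (100 + 78)*(-21) = -16660 + 178*(-21) = -16660 - 3738 = -20398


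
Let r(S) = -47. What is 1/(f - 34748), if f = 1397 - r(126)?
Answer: -1/33304 ≈ -3.0026e-5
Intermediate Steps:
f = 1444 (f = 1397 - 1*(-47) = 1397 + 47 = 1444)
1/(f - 34748) = 1/(1444 - 34748) = 1/(-33304) = -1/33304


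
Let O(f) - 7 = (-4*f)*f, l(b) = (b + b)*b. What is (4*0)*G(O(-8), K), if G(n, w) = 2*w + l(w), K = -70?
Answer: 0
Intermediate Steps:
l(b) = 2*b² (l(b) = (2*b)*b = 2*b²)
O(f) = 7 - 4*f² (O(f) = 7 + (-4*f)*f = 7 - 4*f²)
G(n, w) = 2*w + 2*w²
(4*0)*G(O(-8), K) = (4*0)*(2*(-70)*(1 - 70)) = 0*(2*(-70)*(-69)) = 0*9660 = 0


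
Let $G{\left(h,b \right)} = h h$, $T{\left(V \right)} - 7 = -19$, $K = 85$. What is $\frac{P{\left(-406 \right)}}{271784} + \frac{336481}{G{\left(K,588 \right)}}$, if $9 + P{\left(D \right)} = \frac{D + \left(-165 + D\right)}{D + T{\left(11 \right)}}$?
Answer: $\frac{2248596673991}{48282427600} \approx 46.572$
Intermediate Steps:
$T{\left(V \right)} = -12$ ($T{\left(V \right)} = 7 - 19 = -12$)
$P{\left(D \right)} = -9 + \frac{-165 + 2 D}{-12 + D}$ ($P{\left(D \right)} = -9 + \frac{D + \left(-165 + D\right)}{D - 12} = -9 + \frac{-165 + 2 D}{-12 + D}$)
$G{\left(h,b \right)} = h^{2}$
$\frac{P{\left(-406 \right)}}{271784} + \frac{336481}{G{\left(K,588 \right)}} = \frac{\frac{1}{-12 - 406} \left(-57 - -2842\right)}{271784} + \frac{336481}{85^{2}} = \frac{-57 + 2842}{-418} \cdot \frac{1}{271784} + \frac{336481}{7225} = \left(- \frac{1}{418}\right) 2785 \cdot \frac{1}{271784} + 336481 \cdot \frac{1}{7225} = \left(- \frac{2785}{418}\right) \frac{1}{271784} + \frac{19793}{425} = - \frac{2785}{113605712} + \frac{19793}{425} = \frac{2248596673991}{48282427600}$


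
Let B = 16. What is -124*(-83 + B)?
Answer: 8308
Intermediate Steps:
-124*(-83 + B) = -124*(-83 + 16) = -124*(-67) = 8308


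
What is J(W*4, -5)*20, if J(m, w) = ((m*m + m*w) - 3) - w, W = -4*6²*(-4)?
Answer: 105937960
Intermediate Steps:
W = 576 (W = -4*36*(-4) = -144*(-4) = 576)
J(m, w) = -3 + m² - w + m*w (J(m, w) = ((m² + m*w) - 3) - w = (-3 + m² + m*w) - w = -3 + m² - w + m*w)
J(W*4, -5)*20 = (-3 + (576*4)² - 1*(-5) + (576*4)*(-5))*20 = (-3 + 2304² + 5 + 2304*(-5))*20 = (-3 + 5308416 + 5 - 11520)*20 = 5296898*20 = 105937960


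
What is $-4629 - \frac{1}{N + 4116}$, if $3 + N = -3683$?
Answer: $- \frac{1990471}{430} \approx -4629.0$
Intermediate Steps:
$N = -3686$ ($N = -3 - 3683 = -3686$)
$-4629 - \frac{1}{N + 4116} = -4629 - \frac{1}{-3686 + 4116} = -4629 - \frac{1}{430} = - \frac{1990471}{430}$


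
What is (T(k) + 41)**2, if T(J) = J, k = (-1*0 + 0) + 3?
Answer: 1936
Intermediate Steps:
k = 3 (k = (0 + 0) + 3 = 0 + 3 = 3)
(T(k) + 41)**2 = (3 + 41)**2 = 44**2 = 1936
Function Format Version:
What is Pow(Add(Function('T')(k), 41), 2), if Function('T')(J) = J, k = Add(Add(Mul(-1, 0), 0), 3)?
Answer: 1936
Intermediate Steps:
k = 3 (k = Add(Add(0, 0), 3) = Add(0, 3) = 3)
Pow(Add(Function('T')(k), 41), 2) = Pow(Add(3, 41), 2) = Pow(44, 2) = 1936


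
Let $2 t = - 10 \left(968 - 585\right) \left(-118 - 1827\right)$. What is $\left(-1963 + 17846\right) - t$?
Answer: $-3708792$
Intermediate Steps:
$t = 3724675$ ($t = \frac{\left(-10\right) \left(968 - 585\right) \left(-118 - 1827\right)}{2} = \frac{\left(-10\right) 383 \left(-1945\right)}{2} = \frac{\left(-10\right) \left(-744935\right)}{2} = \frac{1}{2} \cdot 7449350 = 3724675$)
$\left(-1963 + 17846\right) - t = \left(-1963 + 17846\right) - 3724675 = 15883 - 3724675 = -3708792$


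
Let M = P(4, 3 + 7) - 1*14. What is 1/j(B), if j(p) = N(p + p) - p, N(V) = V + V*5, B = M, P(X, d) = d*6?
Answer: 1/506 ≈ 0.0019763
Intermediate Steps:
P(X, d) = 6*d
M = 46 (M = 6*(3 + 7) - 1*14 = 6*10 - 14 = 60 - 14 = 46)
B = 46
N(V) = 6*V (N(V) = V + 5*V = 6*V)
j(p) = 11*p (j(p) = 6*(p + p) - p = 6*(2*p) - p = 12*p - p = 11*p)
1/j(B) = 1/(11*46) = 1/506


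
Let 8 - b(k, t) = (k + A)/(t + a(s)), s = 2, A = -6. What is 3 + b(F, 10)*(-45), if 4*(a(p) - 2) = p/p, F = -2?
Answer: -18933/49 ≈ -386.39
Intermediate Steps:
a(p) = 9/4 (a(p) = 2 + (p/p)/4 = 2 + (¼)*1 = 2 + ¼ = 9/4)
b(k, t) = 8 - (-6 + k)/(9/4 + t) (b(k, t) = 8 - (k - 6)/(t + 9/4) = 8 - (-6 + k)/(9/4 + t))
3 + b(F, 10)*(-45) = 3 + (4*(24 - 1*(-2) + 8*10)/(9 + 4*10))*(-45) = 3 + (4*(24 + 2 + 80)/(9 + 40))*(-45) = 3 + (4*106/49)*(-45) = 3 + (4*(1/49)*106)*(-45) = 3 + (424/49)*(-45) = 3 - 19080/49 = -18933/49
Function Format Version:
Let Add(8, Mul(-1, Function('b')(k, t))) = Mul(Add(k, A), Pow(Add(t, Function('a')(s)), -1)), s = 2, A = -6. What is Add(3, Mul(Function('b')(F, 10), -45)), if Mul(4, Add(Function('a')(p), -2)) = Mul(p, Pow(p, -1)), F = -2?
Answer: Rational(-18933, 49) ≈ -386.39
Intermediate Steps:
Function('a')(p) = Rational(9, 4) (Function('a')(p) = Add(2, Mul(Rational(1, 4), Mul(p, Pow(p, -1)))) = Add(2, Mul(Rational(1, 4), 1)) = Add(2, Rational(1, 4)) = Rational(9, 4))
Function('b')(k, t) = Add(8, Mul(-1, Pow(Add(Rational(9, 4), t), -1), Add(-6, k))) (Function('b')(k, t) = Add(8, Mul(-1, Mul(Add(k, -6), Pow(Add(t, Rational(9, 4)), -1)))) = Add(8, Mul(-1, Mul(Add(-6, k), Pow(Add(Rational(9, 4), t), -1)))) = Add(8, Mul(-1, Mul(Pow(Add(Rational(9, 4), t), -1), Add(-6, k)))) = Add(8, Mul(-1, Pow(Add(Rational(9, 4), t), -1), Add(-6, k))))
Add(3, Mul(Function('b')(F, 10), -45)) = Add(3, Mul(Mul(4, Pow(Add(9, Mul(4, 10)), -1), Add(24, Mul(-1, -2), Mul(8, 10))), -45)) = Add(3, Mul(Mul(4, Pow(Add(9, 40), -1), Add(24, 2, 80)), -45)) = Add(3, Mul(Mul(4, Pow(49, -1), 106), -45)) = Add(3, Mul(Mul(4, Rational(1, 49), 106), -45)) = Add(3, Mul(Rational(424, 49), -45)) = Add(3, Rational(-19080, 49)) = Rational(-18933, 49)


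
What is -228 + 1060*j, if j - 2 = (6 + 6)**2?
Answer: 154532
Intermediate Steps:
j = 146 (j = 2 + (6 + 6)**2 = 2 + 12**2 = 2 + 144 = 146)
-228 + 1060*j = -228 + 1060*146 = -228 + 154760 = 154532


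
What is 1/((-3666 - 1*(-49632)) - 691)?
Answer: 1/45275 ≈ 2.2087e-5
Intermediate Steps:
1/((-3666 - 1*(-49632)) - 691) = 1/((-3666 + 49632) - 691) = 1/(45966 - 691) = 1/45275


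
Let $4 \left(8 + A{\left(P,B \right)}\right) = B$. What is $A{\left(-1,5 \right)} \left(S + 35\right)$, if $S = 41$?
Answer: $-513$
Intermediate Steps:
$A{\left(P,B \right)} = -8 + \frac{B}{4}$
$A{\left(-1,5 \right)} \left(S + 35\right) = \left(-8 + \frac{1}{4} \cdot 5\right) \left(41 + 35\right) = \left(-8 + \frac{5}{4}\right) 76 = \left(- \frac{27}{4}\right) 76 = -513$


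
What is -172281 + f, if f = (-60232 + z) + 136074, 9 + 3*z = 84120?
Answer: -68402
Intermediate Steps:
z = 28037 (z = -3 + (⅓)*84120 = -3 + 28040 = 28037)
f = 103879 (f = (-60232 + 28037) + 136074 = -32195 + 136074 = 103879)
-172281 + f = -172281 + 103879 = -68402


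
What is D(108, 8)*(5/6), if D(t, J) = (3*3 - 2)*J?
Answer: 140/3 ≈ 46.667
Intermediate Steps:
D(t, J) = 7*J (D(t, J) = (9 - 2)*J = 7*J)
D(108, 8)*(5/6) = (7*8)*(5/6) = 56*(5*(1/6)) = 56*(5/6) = 140/3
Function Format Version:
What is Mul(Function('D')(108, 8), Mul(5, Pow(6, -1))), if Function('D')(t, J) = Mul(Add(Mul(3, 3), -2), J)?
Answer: Rational(140, 3) ≈ 46.667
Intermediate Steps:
Function('D')(t, J) = Mul(7, J) (Function('D')(t, J) = Mul(Add(9, -2), J) = Mul(7, J))
Mul(Function('D')(108, 8), Mul(5, Pow(6, -1))) = Mul(Mul(7, 8), Mul(5, Pow(6, -1))) = Mul(56, Mul(5, Rational(1, 6))) = Mul(56, Rational(5, 6)) = Rational(140, 3)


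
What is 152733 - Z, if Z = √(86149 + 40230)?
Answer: 152733 - √126379 ≈ 1.5238e+5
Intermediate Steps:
Z = √126379 ≈ 355.50
152733 - Z = 152733 - √126379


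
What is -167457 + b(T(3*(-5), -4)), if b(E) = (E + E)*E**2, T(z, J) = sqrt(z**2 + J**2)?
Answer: -167457 + 482*sqrt(241) ≈ -1.5997e+5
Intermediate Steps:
T(z, J) = sqrt(J**2 + z**2)
b(E) = 2*E**3 (b(E) = (2*E)*E**2 = 2*E**3)
-167457 + b(T(3*(-5), -4)) = -167457 + 2*(sqrt((-4)**2 + (3*(-5))**2))**3 = -167457 + 2*(sqrt(16 + (-15)**2))**3 = -167457 + 2*(sqrt(16 + 225))**3 = -167457 + 2*(sqrt(241))**3 = -167457 + 2*(241*sqrt(241)) = -167457 + 482*sqrt(241)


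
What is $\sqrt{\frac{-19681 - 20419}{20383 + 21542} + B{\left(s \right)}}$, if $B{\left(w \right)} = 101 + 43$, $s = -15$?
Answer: $\frac{2 \sqrt{100571367}}{1677} \approx 11.96$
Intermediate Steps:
$B{\left(w \right)} = 144$
$\sqrt{\frac{-19681 - 20419}{20383 + 21542} + B{\left(s \right)}} = \sqrt{\frac{-19681 - 20419}{20383 + 21542} + 144} = \sqrt{- \frac{40100}{41925} + 144} = \sqrt{\left(-40100\right) \frac{1}{41925} + 144} = \sqrt{- \frac{1604}{1677} + 144} = \sqrt{\frac{239884}{1677}} = \frac{2 \sqrt{100571367}}{1677}$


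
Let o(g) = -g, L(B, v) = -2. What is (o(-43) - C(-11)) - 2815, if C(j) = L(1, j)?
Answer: -2770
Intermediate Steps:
C(j) = -2
(o(-43) - C(-11)) - 2815 = (-1*(-43) - 1*(-2)) - 2815 = (43 + 2) - 2815 = 45 - 2815 = -2770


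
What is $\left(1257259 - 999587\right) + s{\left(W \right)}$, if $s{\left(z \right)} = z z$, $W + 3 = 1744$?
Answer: $3288753$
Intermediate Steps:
$W = 1741$ ($W = -3 + 1744 = 1741$)
$s{\left(z \right)} = z^{2}$
$\left(1257259 - 999587\right) + s{\left(W \right)} = \left(1257259 - 999587\right) + 1741^{2} = \left(1257259 - 999587\right) + 3031081 = 257672 + 3031081 = 3288753$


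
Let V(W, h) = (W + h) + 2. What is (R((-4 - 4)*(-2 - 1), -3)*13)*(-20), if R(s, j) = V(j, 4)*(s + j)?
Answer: -16380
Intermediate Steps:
V(W, h) = 2 + W + h
R(s, j) = (6 + j)*(j + s) (R(s, j) = (2 + j + 4)*(s + j) = (6 + j)*(j + s))
(R((-4 - 4)*(-2 - 1), -3)*13)*(-20) = (((6 - 3)*(-3 + (-4 - 4)*(-2 - 1)))*13)*(-20) = ((3*(-3 - 8*(-3)))*13)*(-20) = ((3*(-3 + 24))*13)*(-20) = ((3*21)*13)*(-20) = (63*13)*(-20) = 819*(-20) = -16380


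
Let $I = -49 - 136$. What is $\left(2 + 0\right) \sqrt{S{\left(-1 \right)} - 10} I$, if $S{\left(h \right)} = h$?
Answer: $- 370 i \sqrt{11} \approx - 1227.2 i$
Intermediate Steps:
$I = -185$
$\left(2 + 0\right) \sqrt{S{\left(-1 \right)} - 10} I = \left(2 + 0\right) \sqrt{-1 - 10} \left(-185\right) = 2 \sqrt{-11} \left(-185\right) = 2 i \sqrt{11} \left(-185\right) = - 370 i \sqrt{11}$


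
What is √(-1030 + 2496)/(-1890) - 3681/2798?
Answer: -3681/2798 - √1466/1890 ≈ -1.3358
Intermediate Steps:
√(-1030 + 2496)/(-1890) - 3681/2798 = √1466*(-1/1890) - 3681*1/2798 = -√1466/1890 - 3681/2798 = -3681/2798 - √1466/1890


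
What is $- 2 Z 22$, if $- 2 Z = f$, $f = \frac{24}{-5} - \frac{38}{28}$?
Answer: $- \frac{4741}{35} \approx -135.46$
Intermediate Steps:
$f = - \frac{431}{70}$ ($f = 24 \left(- \frac{1}{5}\right) - \frac{19}{14} = - \frac{24}{5} - \frac{19}{14} = - \frac{431}{70} \approx -6.1571$)
$Z = \frac{431}{140}$ ($Z = \left(- \frac{1}{2}\right) \left(- \frac{431}{70}\right) = \frac{431}{140} \approx 3.0786$)
$- 2 Z 22 = \left(-2\right) \frac{431}{140} \cdot 22 = \left(- \frac{431}{70}\right) 22 = - \frac{4741}{35}$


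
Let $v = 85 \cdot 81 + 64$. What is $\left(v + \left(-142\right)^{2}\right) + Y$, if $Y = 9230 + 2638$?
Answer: $38981$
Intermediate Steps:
$v = 6949$ ($v = 6885 + 64 = 6949$)
$Y = 11868$
$\left(v + \left(-142\right)^{2}\right) + Y = \left(6949 + \left(-142\right)^{2}\right) + 11868 = \left(6949 + 20164\right) + 11868 = 27113 + 11868 = 38981$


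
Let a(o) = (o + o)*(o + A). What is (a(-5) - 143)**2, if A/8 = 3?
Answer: 110889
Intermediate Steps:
A = 24 (A = 8*3 = 24)
a(o) = 2*o*(24 + o) (a(o) = (o + o)*(o + 24) = (2*o)*(24 + o) = 2*o*(24 + o))
(a(-5) - 143)**2 = (2*(-5)*(24 - 5) - 143)**2 = (2*(-5)*19 - 143)**2 = (-190 - 143)**2 = (-333)**2 = 110889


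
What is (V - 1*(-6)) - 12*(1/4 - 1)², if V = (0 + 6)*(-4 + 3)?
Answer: -27/4 ≈ -6.7500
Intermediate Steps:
V = -6 (V = 6*(-1) = -6)
(V - 1*(-6)) - 12*(1/4 - 1)² = (-6 - 1*(-6)) - 12*(1/4 - 1)² = (-6 + 6) - 12*(¼ - 1)² = 0 - 12*(-¾)² = 0 - 12*9/16 = 0 - 27/4 = -27/4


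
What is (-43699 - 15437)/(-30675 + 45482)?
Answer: -59136/14807 ≈ -3.9938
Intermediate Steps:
(-43699 - 15437)/(-30675 + 45482) = -59136/14807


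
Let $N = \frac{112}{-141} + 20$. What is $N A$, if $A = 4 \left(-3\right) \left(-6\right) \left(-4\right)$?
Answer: $- \frac{259968}{47} \approx -5531.2$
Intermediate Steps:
$A = -288$ ($A = \left(-12\right) \left(-6\right) \left(-4\right) = 72 \left(-4\right) = -288$)
$N = \frac{2708}{141}$ ($N = 112 \left(- \frac{1}{141}\right) + 20 = - \frac{112}{141} + 20 = \frac{2708}{141} \approx 19.206$)
$N A = \frac{2708}{141} \left(-288\right) = - \frac{259968}{47}$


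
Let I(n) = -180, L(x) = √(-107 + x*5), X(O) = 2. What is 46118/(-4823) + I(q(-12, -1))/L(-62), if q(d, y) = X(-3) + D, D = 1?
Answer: -46118/4823 + 60*I*√417/139 ≈ -9.5621 + 8.8146*I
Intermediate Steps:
L(x) = √(-107 + 5*x)
q(d, y) = 3 (q(d, y) = 2 + 1 = 3)
46118/(-4823) + I(q(-12, -1))/L(-62) = 46118/(-4823) - 180/√(-107 + 5*(-62)) = 46118*(-1/4823) - 180/√(-107 - 310) = -46118/4823 - 180*(-I*√417/417) = -46118/4823 - (-60)*I*√417/139 = -46118/4823 + 60*I*√417/139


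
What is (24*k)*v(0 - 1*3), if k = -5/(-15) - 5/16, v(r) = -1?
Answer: -½ ≈ -0.50000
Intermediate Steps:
k = 1/48 (k = -5*(-1/15) - 5*1/16 = ⅓ - 5/16 = 1/48 ≈ 0.020833)
(24*k)*v(0 - 1*3) = (24*(1/48))*(-1) = (½)*(-1) = -½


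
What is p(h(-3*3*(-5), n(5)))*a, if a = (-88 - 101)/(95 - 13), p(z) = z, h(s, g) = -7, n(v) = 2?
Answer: 1323/82 ≈ 16.134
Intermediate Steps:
a = -189/82 ≈ -2.3049
p(h(-3*3*(-5), n(5)))*a = -7*(-189/82) = 1323/82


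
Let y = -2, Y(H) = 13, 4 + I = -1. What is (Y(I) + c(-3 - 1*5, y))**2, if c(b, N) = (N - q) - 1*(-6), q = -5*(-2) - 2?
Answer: 81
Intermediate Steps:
I = -5 (I = -4 - 1 = -5)
q = 8 (q = 10 - 2 = 8)
c(b, N) = -2 + N (c(b, N) = (N - 1*8) - 1*(-6) = (N - 8) + 6 = (-8 + N) + 6 = -2 + N)
(Y(I) + c(-3 - 1*5, y))**2 = (13 + (-2 - 2))**2 = (13 - 4)**2 = 9**2 = 81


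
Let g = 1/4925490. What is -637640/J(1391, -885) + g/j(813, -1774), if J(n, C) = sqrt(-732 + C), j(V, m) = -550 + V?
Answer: 1/1295403870 + 637640*I*sqrt(33)/231 ≈ 7.7196e-10 + 15857.0*I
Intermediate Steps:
g = 1/4925490 ≈ 2.0303e-7
-637640/J(1391, -885) + g/j(813, -1774) = -637640/sqrt(-732 - 885) + 1/(4925490*(-550 + 813)) = -637640*(-I*sqrt(33)/231) + (1/4925490)/263 = -637640*(-I*sqrt(33)/231) + (1/4925490)*(1/263) = -(-637640)*I*sqrt(33)/231 + 1/1295403870 = 637640*I*sqrt(33)/231 + 1/1295403870 = 1/1295403870 + 637640*I*sqrt(33)/231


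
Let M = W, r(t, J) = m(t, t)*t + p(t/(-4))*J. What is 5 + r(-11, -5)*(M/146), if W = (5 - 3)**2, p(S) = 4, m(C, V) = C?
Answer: 567/73 ≈ 7.7671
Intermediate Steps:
r(t, J) = t**2 + 4*J (r(t, J) = t*t + 4*J = t**2 + 4*J)
W = 4 (W = 2**2 = 4)
M = 4
5 + r(-11, -5)*(M/146) = 5 + ((-11)**2 + 4*(-5))*(4/146) = 5 + (121 - 20)*(4*(1/146)) = 5 + 101*(2/73) = 5 + 202/73 = 567/73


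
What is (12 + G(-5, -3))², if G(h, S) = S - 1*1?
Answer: 64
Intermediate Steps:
G(h, S) = -1 + S (G(h, S) = S - 1 = -1 + S)
(12 + G(-5, -3))² = (12 + (-1 - 3))² = (12 - 4)² = 8² = 64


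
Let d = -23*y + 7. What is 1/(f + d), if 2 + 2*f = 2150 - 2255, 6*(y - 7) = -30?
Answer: -2/185 ≈ -0.010811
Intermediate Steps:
y = 2 (y = 7 + (1/6)*(-30) = 7 - 5 = 2)
d = -39 (d = -23*2 + 7 = -46 + 7 = -39)
f = -107/2 (f = -1 + (2150 - 2255)/2 = -1 + (1/2)*(-105) = -1 - 105/2 = -107/2 ≈ -53.500)
1/(f + d) = 1/(-107/2 - 39) = 1/(-185/2) = -2/185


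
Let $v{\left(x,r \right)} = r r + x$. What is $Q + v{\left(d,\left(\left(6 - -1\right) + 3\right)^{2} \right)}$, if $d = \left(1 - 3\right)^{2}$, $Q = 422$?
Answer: $10426$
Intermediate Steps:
$d = 4$ ($d = \left(-2\right)^{2} = 4$)
$v{\left(x,r \right)} = x + r^{2}$ ($v{\left(x,r \right)} = r^{2} + x = x + r^{2}$)
$Q + v{\left(d,\left(\left(6 - -1\right) + 3\right)^{2} \right)} = 422 + \left(4 + \left(\left(\left(6 - -1\right) + 3\right)^{2}\right)^{2}\right) = 422 + \left(4 + \left(\left(\left(6 + 1\right) + 3\right)^{2}\right)^{2}\right) = 422 + \left(4 + \left(\left(7 + 3\right)^{2}\right)^{2}\right) = 422 + \left(4 + \left(10^{2}\right)^{2}\right) = 422 + \left(4 + 100^{2}\right) = 422 + \left(4 + 10000\right) = 422 + 10004 = 10426$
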